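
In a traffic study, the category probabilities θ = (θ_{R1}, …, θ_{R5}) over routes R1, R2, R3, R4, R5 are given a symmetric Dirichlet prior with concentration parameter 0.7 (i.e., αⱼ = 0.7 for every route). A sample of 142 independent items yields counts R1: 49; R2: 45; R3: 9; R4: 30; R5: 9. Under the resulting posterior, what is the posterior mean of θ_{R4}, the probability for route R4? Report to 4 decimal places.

The Dirichlet prior is conjugate to the Multinomial likelihood: each posterior αⱼ = prior αⱼ + observed count nⱼ.
Posterior concentration: (49.7, 45.7, 9.7, 30.7, 9.7), total = 145.5.
E[θ_{R4}|data] = α_{R4}/Σα = 30.7/145.5 = 0.2110.

0.2110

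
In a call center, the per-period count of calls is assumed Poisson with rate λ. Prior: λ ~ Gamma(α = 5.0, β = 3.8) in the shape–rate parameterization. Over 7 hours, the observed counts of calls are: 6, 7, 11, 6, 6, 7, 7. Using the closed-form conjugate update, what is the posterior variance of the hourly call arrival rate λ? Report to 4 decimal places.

With a Gamma(shape α, rate β) prior, the Poisson likelihood is conjugate: the posterior is Gamma(α + ΣXᵢ, β + n).
Sum of counts S = 50 over n = 7 hours.
Posterior: Gamma(α+S, β+n) = Gamma(5.0+50, 3.8+7) = Gamma(55.0, 10.8).
Var = α/β² = 55.0/10.8² = 0.4715.

0.4715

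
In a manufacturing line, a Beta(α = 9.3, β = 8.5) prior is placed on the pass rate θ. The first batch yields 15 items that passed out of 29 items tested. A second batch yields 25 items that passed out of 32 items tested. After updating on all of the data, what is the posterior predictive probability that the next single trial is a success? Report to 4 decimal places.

The Beta prior is conjugate to a Binomial/Bernoulli likelihood; the update adds successes to α and failures to β.
After batch 1: Beta(9.3+15, 8.5+14) = Beta(24.3, 22.5).
After batch 2: Beta(24.3+25, 22.5+7) = Beta(49.3, 29.5).
For a single future Bernoulli trial, P(success | data) = α/(α+β) = 0.6256.

0.6256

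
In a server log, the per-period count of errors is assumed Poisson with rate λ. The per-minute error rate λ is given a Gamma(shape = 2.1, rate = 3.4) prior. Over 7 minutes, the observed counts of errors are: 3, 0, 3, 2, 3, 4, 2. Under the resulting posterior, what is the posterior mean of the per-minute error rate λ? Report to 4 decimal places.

With a Gamma(shape α, rate β) prior, the Poisson likelihood is conjugate: the posterior is Gamma(α + ΣXᵢ, β + n).
Sum of counts S = 17 over n = 7 minutes.
Posterior: Gamma(α+S, β+n) = Gamma(2.1+17, 3.4+7) = Gamma(19.1, 10.4).
Posterior mean = α/β = 19.1/10.4 = 1.8365.

1.8365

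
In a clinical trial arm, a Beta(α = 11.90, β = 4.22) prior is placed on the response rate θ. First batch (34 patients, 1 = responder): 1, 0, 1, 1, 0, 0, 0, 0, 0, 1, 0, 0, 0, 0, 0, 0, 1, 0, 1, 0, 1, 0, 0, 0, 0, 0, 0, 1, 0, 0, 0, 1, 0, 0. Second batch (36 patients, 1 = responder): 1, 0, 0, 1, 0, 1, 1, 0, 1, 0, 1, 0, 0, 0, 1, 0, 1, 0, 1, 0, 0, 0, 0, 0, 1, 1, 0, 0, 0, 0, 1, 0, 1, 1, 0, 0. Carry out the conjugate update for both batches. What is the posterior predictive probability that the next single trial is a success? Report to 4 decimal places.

The Beta prior is conjugate to a Binomial/Bernoulli likelihood; the update adds successes to α and failures to β.
After batch 1: Beta(11.90+9, 4.22+25) = Beta(20.90, 29.22).
After batch 2: Beta(20.90+14, 29.22+22) = Beta(34.90, 51.22).
For a single future Bernoulli trial, P(success | data) = α/(α+β) = 0.4052.

0.4052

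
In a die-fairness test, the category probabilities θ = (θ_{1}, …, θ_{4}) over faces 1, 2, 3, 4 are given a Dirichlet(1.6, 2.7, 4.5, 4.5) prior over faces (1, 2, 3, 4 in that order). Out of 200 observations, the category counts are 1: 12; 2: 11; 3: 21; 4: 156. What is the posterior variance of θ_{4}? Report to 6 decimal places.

The Dirichlet prior is conjugate to the Multinomial likelihood: each posterior αⱼ = prior αⱼ + observed count nⱼ.
Posterior concentration: (13.6, 13.7, 25.5, 160.5), total = 213.3.
Var[θ_j] = α_j(Σα−α_j)/((Σα)²(Σα+1)) = 160.5·52.8/(213.3²·214.3) = 0.000869.

0.000869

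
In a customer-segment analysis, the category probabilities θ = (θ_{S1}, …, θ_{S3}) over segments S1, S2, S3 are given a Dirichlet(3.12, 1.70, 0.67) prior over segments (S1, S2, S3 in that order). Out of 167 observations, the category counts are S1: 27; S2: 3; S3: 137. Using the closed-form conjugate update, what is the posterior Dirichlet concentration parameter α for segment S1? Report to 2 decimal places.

The Dirichlet prior is conjugate to the Multinomial likelihood: each posterior αⱼ = prior αⱼ + observed count nⱼ.
Posterior concentration: (30.12, 4.70, 137.67), total = 172.49.
α_{S1} = 3.12 + 27 = 30.12.

30.12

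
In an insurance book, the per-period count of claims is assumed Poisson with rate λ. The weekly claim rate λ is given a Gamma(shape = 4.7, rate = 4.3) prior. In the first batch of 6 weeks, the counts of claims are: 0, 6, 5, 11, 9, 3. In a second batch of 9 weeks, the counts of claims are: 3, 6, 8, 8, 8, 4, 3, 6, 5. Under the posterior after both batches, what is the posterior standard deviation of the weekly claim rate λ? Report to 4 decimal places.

0.4907

With a Gamma(shape α, rate β) prior, the Poisson likelihood is conjugate: the posterior is Gamma(α + ΣXᵢ, β + n).
Batch 1: sum of counts S = 34 over n = 6 weeks.
After batch 1: Gamma(α+S, β+n) = Gamma(4.7+34, 4.3+6) = Gamma(38.7, 10.3).
Batch 2: sum of counts S = 51 over n = 9 weeks.
After batch 2: Gamma(α+S, β+n) = Gamma(38.7+51, 10.3+9) = Gamma(89.7, 19.3).
SD = √α/β = √89.7/19.3 = 0.4907.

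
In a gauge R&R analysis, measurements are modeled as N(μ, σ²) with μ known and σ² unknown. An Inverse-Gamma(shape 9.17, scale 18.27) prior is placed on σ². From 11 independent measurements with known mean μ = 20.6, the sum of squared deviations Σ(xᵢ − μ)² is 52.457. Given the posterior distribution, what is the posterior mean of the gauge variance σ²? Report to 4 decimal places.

With known mean μ and an Inverse-Gamma(α, β) prior on σ², the Normal likelihood is conjugate: posterior is Inv-Gamma(α + n/2, β + Σ(xᵢ−μ)²/2).
Posterior: Inv-Gamma(9.17 + 11/2, 18.27 + 52.457/2) = Inv-Gamma(14.67, 44.4985).
E[σ²|data] = β/(α−1) = 44.4985/13.67 = 3.2552.

3.2552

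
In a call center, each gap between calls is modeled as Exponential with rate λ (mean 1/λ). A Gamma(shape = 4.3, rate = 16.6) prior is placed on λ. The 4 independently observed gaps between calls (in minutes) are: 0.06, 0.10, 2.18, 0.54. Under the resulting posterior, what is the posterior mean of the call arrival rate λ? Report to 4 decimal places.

0.4261

With a Gamma(shape α, rate β) prior on the exponential rate λ, the posterior after n observations with total T = Σxᵢ is Gamma(α+n, β+T).
Sum of observations T = 2.88 minutes; n = 4.
Posterior: Gamma(4.3+4, 16.6+2.88) = Gamma(8.3, 19.48).
Posterior mean of λ = α/β = 8.3/19.48 = 0.4261.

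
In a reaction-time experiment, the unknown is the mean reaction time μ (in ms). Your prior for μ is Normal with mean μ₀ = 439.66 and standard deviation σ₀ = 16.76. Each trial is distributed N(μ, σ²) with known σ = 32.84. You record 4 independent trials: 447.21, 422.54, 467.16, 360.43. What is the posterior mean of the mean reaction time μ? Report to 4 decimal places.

For Normal data with known variance σ², a Normal(μ₀, σ₀²) prior on μ is conjugate. Posterior precision = 1/σ₀² + n/σ²; posterior mean is the precision-weighted average of μ₀ and x̄.
Σxᵢ = 447.21 + 422.54 + 467.16 + 360.43 = 1697.34, so n·x̄ = 1697.34.
σ₀² = 16.76² = 280.8976, σ² = 32.84² = 1078.4656; σ² + n·σ₀² = 1078.4656 + 4·280.8976 = 2202.056.
Posterior mean = (μ₀/σ₀² + n·x̄/σ²)/(1/σ₀² + n/σ²) = (σ²·μ₀ + σ₀²·n·x̄)/(σ² + n·σ₀²) = (1078.4656·439.66 + 280.8976·1697.34)/2202.056 = 950936.91808/2202.056 = 431.8405.

431.8405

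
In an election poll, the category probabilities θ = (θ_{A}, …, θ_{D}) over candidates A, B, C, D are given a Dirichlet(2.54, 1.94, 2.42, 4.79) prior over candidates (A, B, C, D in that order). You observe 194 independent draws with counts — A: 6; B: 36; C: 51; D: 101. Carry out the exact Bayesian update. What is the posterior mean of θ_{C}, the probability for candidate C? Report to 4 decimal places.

The Dirichlet prior is conjugate to the Multinomial likelihood: each posterior αⱼ = prior αⱼ + observed count nⱼ.
Posterior concentration: (8.54, 37.94, 53.42, 105.79), total = 205.69.
E[θ_{C}|data] = α_{C}/Σα = 53.42/205.69 = 0.2597.

0.2597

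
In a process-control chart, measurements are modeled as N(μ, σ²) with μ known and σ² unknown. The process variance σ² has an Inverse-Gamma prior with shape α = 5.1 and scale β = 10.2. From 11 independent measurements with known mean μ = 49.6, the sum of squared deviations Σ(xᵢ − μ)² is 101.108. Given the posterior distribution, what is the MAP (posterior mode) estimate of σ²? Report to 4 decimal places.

With known mean μ and an Inverse-Gamma(α, β) prior on σ², the Normal likelihood is conjugate: posterior is Inv-Gamma(α + n/2, β + Σ(xᵢ−μ)²/2).
Posterior: Inv-Gamma(5.1 + 11/2, 10.2 + 101.108/2) = Inv-Gamma(10.60, 60.7540).
Mode = β/(α+1) = 60.7540/11.60 = 5.2374.

5.2374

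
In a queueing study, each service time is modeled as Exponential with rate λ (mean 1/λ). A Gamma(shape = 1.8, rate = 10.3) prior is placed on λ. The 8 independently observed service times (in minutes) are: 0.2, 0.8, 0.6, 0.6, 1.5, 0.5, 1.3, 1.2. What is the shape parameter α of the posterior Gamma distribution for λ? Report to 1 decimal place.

9.8

With a Gamma(shape α, rate β) prior on the exponential rate λ, the posterior after n observations with total T = Σxᵢ is Gamma(α+n, β+T).
Sum of observations T = 6.7 minutes; n = 8.
Posterior: Gamma(1.8+8, 10.3+6.7) = Gamma(9.8, 17.0).
Posterior α = 9.8.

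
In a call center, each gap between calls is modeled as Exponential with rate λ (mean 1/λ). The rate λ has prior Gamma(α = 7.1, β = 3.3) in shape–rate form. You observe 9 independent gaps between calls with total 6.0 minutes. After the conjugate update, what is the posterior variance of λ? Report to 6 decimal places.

With a Gamma(shape α, rate β) prior on the exponential rate λ, the posterior after n observations with total T = Σxᵢ is Gamma(α+n, β+T).
Posterior: Gamma(7.1+9, 3.3+6.0) = Gamma(16.1, 9.3).
Var = α/β² = 0.186149.

0.186149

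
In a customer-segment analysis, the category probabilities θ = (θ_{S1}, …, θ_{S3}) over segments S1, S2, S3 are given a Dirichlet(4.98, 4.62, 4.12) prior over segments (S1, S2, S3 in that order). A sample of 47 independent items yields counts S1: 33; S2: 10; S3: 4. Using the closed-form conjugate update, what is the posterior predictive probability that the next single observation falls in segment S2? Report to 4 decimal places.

The Dirichlet prior is conjugate to the Multinomial likelihood: each posterior αⱼ = prior αⱼ + observed count nⱼ.
Posterior concentration: (37.98, 14.62, 8.12), total = 60.72.
P(next = S2 | data) = α_{S2}/Σα = 0.2408.

0.2408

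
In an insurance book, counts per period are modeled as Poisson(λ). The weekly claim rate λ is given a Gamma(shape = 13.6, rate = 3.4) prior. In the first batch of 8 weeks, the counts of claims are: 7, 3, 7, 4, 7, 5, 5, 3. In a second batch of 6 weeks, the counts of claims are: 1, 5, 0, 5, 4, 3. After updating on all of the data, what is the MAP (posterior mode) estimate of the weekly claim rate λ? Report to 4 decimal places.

With a Gamma(shape α, rate β) prior, the Poisson likelihood is conjugate: the posterior is Gamma(α + ΣXᵢ, β + n).
Batch 1: sum of counts S = 41 over n = 8 weeks.
After batch 1: Gamma(α+S, β+n) = Gamma(13.6+41, 3.4+8) = Gamma(54.6, 11.4).
Batch 2: sum of counts S = 18 over n = 6 weeks.
After batch 2: Gamma(α+S, β+n) = Gamma(54.6+18, 11.4+6) = Gamma(72.6, 17.4).
Mode of Gamma(α,β) for α≥1 is (α−1)/β = 71.6/17.4 = 4.1149.

4.1149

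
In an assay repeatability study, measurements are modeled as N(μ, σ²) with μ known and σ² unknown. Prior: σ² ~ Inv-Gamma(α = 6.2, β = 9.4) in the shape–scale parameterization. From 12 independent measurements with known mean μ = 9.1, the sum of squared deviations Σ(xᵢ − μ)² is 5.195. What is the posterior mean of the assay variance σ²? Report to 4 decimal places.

1.0712

With known mean μ and an Inverse-Gamma(α, β) prior on σ², the Normal likelihood is conjugate: posterior is Inv-Gamma(α + n/2, β + Σ(xᵢ−μ)²/2).
Posterior: Inv-Gamma(6.2 + 12/2, 9.4 + 5.195/2) = Inv-Gamma(12.20, 11.9975).
E[σ²|data] = β/(α−1) = 11.9975/11.20 = 1.0712.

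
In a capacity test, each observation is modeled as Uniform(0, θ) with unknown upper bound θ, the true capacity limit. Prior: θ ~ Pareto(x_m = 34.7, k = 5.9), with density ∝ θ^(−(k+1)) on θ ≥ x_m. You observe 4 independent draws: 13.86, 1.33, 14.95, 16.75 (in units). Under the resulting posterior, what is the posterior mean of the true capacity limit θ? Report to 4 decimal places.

A Pareto(scale x_m, shape k) prior on the upper bound θ of Uniform(0, θ) is conjugate: posterior is Pareto(max(x_m, max xᵢ), k + n).
Sample maximum = 16.75; prior scale x_m = 34.7 → posterior scale = max = 34.70.
Posterior shape = 5.9 + 4 = 9.9.
E[θ|data] = k·x_m/(k−1) = 9.9·34.70/8.9 = 38.5989.

38.5989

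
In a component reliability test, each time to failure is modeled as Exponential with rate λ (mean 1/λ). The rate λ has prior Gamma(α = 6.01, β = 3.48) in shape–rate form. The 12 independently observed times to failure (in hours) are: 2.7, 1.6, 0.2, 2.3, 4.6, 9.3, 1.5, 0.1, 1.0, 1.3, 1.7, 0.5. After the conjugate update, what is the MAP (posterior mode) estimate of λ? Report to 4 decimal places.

With a Gamma(shape α, rate β) prior on the exponential rate λ, the posterior after n observations with total T = Σxᵢ is Gamma(α+n, β+T).
Sum of observations T = 26.8 hours; n = 12.
Posterior: Gamma(6.01+12, 3.48+26.8) = Gamma(18.01, 30.28).
Mode = (α−1)/β = 0.5618.

0.5618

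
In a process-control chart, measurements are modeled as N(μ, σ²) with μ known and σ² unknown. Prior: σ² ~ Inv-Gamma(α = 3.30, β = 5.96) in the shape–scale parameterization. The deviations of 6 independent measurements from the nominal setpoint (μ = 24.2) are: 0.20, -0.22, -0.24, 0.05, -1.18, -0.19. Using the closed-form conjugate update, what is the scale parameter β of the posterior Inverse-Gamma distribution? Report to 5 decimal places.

6.74850

With known mean μ and an Inverse-Gamma(α, β) prior on σ², the Normal likelihood is conjugate: posterior is Inv-Gamma(α + n/2, β + Σ(xᵢ−μ)²/2).
Σ(xᵢ−μ)² = (0.20)² + (-0.22)² + (-0.24)² + (0.05)² + (-1.18)² + (-0.19)² = 1.5770.
Posterior: Inv-Gamma(3.30 + 6/2, 5.96 + 1.5770/2) = Inv-Gamma(6.30, 6.74850).
Posterior β = 6.74850.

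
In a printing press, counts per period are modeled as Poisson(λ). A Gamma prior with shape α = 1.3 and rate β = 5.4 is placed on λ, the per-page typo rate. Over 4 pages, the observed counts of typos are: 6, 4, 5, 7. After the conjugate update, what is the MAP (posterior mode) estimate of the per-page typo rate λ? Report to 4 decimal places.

With a Gamma(shape α, rate β) prior, the Poisson likelihood is conjugate: the posterior is Gamma(α + ΣXᵢ, β + n).
Sum of counts S = 22 over n = 4 pages.
Posterior: Gamma(α+S, β+n) = Gamma(1.3+22, 5.4+4) = Gamma(23.3, 9.4).
Mode of Gamma(α,β) for α≥1 is (α−1)/β = 22.3/9.4 = 2.3723.

2.3723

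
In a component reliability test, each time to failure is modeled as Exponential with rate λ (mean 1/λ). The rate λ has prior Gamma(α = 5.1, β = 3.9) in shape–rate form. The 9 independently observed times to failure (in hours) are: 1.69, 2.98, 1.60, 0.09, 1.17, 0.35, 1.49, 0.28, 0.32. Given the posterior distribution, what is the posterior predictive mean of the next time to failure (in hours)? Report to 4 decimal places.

With a Gamma(shape α, rate β) prior on the exponential rate λ, the posterior after n observations with total T = Σxᵢ is Gamma(α+n, β+T).
Sum of observations T = 9.97 hours; n = 9.
Posterior: Gamma(5.1+9, 3.9+9.97) = Gamma(14.1, 13.87).
The predictive distribution for the next observation is Lomax; its mean is β/(α−1) = 13.87/13.1 = 1.0588.

1.0588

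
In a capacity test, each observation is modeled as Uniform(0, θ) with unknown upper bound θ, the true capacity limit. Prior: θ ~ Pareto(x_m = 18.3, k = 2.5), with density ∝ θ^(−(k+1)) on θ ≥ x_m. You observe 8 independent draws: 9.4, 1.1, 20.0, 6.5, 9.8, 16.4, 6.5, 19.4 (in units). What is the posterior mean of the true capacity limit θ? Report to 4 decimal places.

22.1053

A Pareto(scale x_m, shape k) prior on the upper bound θ of Uniform(0, θ) is conjugate: posterior is Pareto(max(x_m, max xᵢ), k + n).
Sample maximum = 20.0; prior scale x_m = 18.3 → posterior scale = max = 20.0.
Posterior shape = 2.5 + 8 = 10.5.
E[θ|data] = k·x_m/(k−1) = 10.5·20.0/9.5 = 22.1053.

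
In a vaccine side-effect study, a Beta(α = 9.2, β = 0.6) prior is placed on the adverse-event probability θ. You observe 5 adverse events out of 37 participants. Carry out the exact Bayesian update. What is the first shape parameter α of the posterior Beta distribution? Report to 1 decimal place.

14.2

The Beta prior is conjugate to a Binomial/Bernoulli likelihood; the update adds successes to α and failures to β.
Posterior: Beta(α+k, β+n−k) = Beta(9.2+5, 0.6+32) = Beta(14.2, 32.6).
Posterior α = 14.2.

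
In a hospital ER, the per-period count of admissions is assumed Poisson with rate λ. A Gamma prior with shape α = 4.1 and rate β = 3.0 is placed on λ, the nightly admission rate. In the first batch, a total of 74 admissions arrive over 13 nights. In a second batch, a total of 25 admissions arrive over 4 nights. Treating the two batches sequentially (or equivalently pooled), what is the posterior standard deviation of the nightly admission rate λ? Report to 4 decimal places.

With a Gamma(shape α, rate β) prior, the Poisson likelihood is conjugate: the posterior is Gamma(α + ΣXᵢ, β + n).
After batch 1: Gamma(α+S, β+n) = Gamma(4.1+74, 3.0+13) = Gamma(78.1, 16.0).
After batch 2: Gamma(α+S, β+n) = Gamma(78.1+25, 16.0+4) = Gamma(103.1, 20.0).
SD = √α/β = √103.1/20.0 = 0.5077.

0.5077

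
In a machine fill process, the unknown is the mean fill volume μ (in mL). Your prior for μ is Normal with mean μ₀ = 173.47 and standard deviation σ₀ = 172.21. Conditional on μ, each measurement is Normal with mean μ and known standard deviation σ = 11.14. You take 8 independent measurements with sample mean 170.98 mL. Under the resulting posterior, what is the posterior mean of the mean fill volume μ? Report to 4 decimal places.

170.9813

For Normal data with known variance σ², a Normal(μ₀, σ₀²) prior on μ is conjugate. Posterior precision = 1/σ₀² + n/σ²; posterior mean is the precision-weighted average of μ₀ and x̄.
n·x̄ = 8·170.98 = 1367.84.
σ₀² = 172.21² = 29656.2841, σ² = 11.14² = 124.0996; σ² + n·σ₀² = 124.0996 + 8·29656.2841 = 237374.3724.
Posterior mean = (μ₀/σ₀² + n·x̄/σ²)/(1/σ₀² + n/σ²) = (σ²·μ₀ + σ₀²·n·x̄)/(σ² + n·σ₀²) = (124.0996·173.47 + 29656.2841·1367.84)/237374.3724 = 40586579.200956/237374.3724 = 170.9813.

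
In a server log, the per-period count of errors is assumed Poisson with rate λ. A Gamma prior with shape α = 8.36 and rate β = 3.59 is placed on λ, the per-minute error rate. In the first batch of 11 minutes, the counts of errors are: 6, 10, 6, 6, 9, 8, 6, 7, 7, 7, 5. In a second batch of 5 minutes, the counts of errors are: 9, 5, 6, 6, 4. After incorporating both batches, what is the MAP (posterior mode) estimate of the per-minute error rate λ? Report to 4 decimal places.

5.8377

With a Gamma(shape α, rate β) prior, the Poisson likelihood is conjugate: the posterior is Gamma(α + ΣXᵢ, β + n).
Batch 1: sum of counts S = 77 over n = 11 minutes.
After batch 1: Gamma(α+S, β+n) = Gamma(8.36+77, 3.59+11) = Gamma(85.36, 14.59).
Batch 2: sum of counts S = 30 over n = 5 minutes.
After batch 2: Gamma(α+S, β+n) = Gamma(85.36+30, 14.59+5) = Gamma(115.36, 19.59).
Mode of Gamma(α,β) for α≥1 is (α−1)/β = 114.36/19.59 = 5.8377.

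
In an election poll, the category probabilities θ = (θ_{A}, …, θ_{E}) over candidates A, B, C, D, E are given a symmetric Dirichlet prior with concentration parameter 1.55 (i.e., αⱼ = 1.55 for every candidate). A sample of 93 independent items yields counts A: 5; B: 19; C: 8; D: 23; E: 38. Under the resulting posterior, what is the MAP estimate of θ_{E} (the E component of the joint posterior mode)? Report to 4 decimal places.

0.4026

The Dirichlet prior is conjugate to the Multinomial likelihood: each posterior αⱼ = prior αⱼ + observed count nⱼ.
Posterior concentration: (6.55, 20.55, 9.55, 24.55, 39.55), total = 100.75.
Joint mode component: (α_{E}−1)/(Σα−K) = 38.55/95.75 = 0.4026.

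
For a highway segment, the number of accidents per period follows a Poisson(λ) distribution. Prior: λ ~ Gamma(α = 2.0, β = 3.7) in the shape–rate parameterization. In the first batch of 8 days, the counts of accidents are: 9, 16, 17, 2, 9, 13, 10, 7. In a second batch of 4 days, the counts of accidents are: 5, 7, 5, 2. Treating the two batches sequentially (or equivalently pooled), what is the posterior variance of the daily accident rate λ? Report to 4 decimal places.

0.4219

With a Gamma(shape α, rate β) prior, the Poisson likelihood is conjugate: the posterior is Gamma(α + ΣXᵢ, β + n).
Batch 1: sum of counts S = 83 over n = 8 days.
After batch 1: Gamma(α+S, β+n) = Gamma(2.0+83, 3.7+8) = Gamma(85.0, 11.7).
Batch 2: sum of counts S = 19 over n = 4 days.
After batch 2: Gamma(α+S, β+n) = Gamma(85.0+19, 11.7+4) = Gamma(104.0, 15.7).
Var = α/β² = 104.0/15.7² = 0.4219.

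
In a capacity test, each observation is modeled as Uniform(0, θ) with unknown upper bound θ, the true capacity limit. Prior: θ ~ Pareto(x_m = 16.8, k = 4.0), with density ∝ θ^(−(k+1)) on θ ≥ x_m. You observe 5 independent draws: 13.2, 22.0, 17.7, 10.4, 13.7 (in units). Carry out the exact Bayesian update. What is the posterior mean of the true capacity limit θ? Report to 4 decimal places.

24.7500

A Pareto(scale x_m, shape k) prior on the upper bound θ of Uniform(0, θ) is conjugate: posterior is Pareto(max(x_m, max xᵢ), k + n).
Sample maximum = 22.0; prior scale x_m = 16.8 → posterior scale = max = 22.0.
Posterior shape = 4.0 + 5 = 9.0.
E[θ|data] = k·x_m/(k−1) = 9.0·22.0/8.0 = 24.7500.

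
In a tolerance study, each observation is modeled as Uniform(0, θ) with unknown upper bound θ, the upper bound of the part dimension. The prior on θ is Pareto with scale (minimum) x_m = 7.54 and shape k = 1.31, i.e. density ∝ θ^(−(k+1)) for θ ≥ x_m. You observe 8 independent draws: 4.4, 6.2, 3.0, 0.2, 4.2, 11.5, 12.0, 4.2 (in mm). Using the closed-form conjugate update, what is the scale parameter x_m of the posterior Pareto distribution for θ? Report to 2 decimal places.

A Pareto(scale x_m, shape k) prior on the upper bound θ of Uniform(0, θ) is conjugate: posterior is Pareto(max(x_m, max xᵢ), k + n).
Sample maximum = 12.0; prior scale x_m = 7.54 → posterior scale = max = 12.00.
Posterior shape = 1.31 + 8 = 9.31.
Posterior scale x_m = 12.00.

12.00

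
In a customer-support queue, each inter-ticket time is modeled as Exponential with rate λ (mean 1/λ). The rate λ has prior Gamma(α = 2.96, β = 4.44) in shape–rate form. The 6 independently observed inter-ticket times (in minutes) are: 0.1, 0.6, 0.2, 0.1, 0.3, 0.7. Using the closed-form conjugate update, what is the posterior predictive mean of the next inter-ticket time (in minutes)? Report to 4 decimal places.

0.8090

With a Gamma(shape α, rate β) prior on the exponential rate λ, the posterior after n observations with total T = Σxᵢ is Gamma(α+n, β+T).
Sum of observations T = 2.0 minutes; n = 6.
Posterior: Gamma(2.96+6, 4.44+2.0) = Gamma(8.96, 6.44).
The predictive distribution for the next observation is Lomax; its mean is β/(α−1) = 6.44/7.96 = 0.8090.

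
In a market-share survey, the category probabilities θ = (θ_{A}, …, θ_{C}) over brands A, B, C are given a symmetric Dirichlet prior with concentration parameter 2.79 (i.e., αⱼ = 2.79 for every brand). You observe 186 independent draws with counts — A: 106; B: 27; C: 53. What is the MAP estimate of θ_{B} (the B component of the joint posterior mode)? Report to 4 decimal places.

0.1504

The Dirichlet prior is conjugate to the Multinomial likelihood: each posterior αⱼ = prior αⱼ + observed count nⱼ.
Posterior concentration: (108.79, 29.79, 55.79), total = 194.37.
Joint mode component: (α_{B}−1)/(Σα−K) = 28.79/191.37 = 0.1504.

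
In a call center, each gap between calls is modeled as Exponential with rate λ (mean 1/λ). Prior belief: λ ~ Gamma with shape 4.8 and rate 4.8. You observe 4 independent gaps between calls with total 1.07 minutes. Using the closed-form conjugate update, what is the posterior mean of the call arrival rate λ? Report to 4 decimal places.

With a Gamma(shape α, rate β) prior on the exponential rate λ, the posterior after n observations with total T = Σxᵢ is Gamma(α+n, β+T).
Posterior: Gamma(4.8+4, 4.8+1.07) = Gamma(8.8, 5.87).
Posterior mean of λ = α/β = 8.8/5.87 = 1.4991.

1.4991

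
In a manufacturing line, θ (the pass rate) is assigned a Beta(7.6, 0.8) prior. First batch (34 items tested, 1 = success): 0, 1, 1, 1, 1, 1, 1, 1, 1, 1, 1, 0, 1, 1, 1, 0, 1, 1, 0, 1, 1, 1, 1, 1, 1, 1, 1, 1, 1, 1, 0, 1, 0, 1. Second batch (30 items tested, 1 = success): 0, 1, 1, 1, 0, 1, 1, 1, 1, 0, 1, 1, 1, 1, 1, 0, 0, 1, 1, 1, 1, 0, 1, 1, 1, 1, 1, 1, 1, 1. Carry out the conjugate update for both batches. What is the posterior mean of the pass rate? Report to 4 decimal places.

The Beta prior is conjugate to a Binomial/Bernoulli likelihood; the update adds successes to α and failures to β.
After batch 1: Beta(7.6+28, 0.8+6) = Beta(35.6, 6.8).
After batch 2: Beta(35.6+24, 6.8+6) = Beta(59.6, 12.8).
Posterior mean = α/(α+β) = 59.6/72.4 = 0.8232.

0.8232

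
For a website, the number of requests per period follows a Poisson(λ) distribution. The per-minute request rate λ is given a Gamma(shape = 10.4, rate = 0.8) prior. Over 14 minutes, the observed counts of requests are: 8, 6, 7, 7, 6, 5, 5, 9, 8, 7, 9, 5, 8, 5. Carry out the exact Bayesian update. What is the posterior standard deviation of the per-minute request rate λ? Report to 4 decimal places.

0.6937

With a Gamma(shape α, rate β) prior, the Poisson likelihood is conjugate: the posterior is Gamma(α + ΣXᵢ, β + n).
Sum of counts S = 95 over n = 14 minutes.
Posterior: Gamma(α+S, β+n) = Gamma(10.4+95, 0.8+14) = Gamma(105.4, 14.8).
SD = √α/β = √105.4/14.8 = 0.6937.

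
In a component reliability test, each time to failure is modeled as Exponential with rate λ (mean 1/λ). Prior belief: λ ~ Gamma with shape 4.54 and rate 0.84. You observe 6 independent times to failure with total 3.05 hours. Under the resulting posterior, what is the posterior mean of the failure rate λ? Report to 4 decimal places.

With a Gamma(shape α, rate β) prior on the exponential rate λ, the posterior after n observations with total T = Σxᵢ is Gamma(α+n, β+T).
Posterior: Gamma(4.54+6, 0.84+3.05) = Gamma(10.54, 3.89).
Posterior mean of λ = α/β = 10.54/3.89 = 2.7095.

2.7095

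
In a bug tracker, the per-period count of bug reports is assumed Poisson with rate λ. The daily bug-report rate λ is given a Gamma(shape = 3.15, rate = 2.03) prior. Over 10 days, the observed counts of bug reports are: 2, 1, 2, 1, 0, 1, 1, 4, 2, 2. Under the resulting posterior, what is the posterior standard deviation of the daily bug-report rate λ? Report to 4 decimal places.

With a Gamma(shape α, rate β) prior, the Poisson likelihood is conjugate: the posterior is Gamma(α + ΣXᵢ, β + n).
Sum of counts S = 16 over n = 10 days.
Posterior: Gamma(α+S, β+n) = Gamma(3.15+16, 2.03+10) = Gamma(19.15, 12.03).
SD = √α/β = √19.15/12.03 = 0.3638.

0.3638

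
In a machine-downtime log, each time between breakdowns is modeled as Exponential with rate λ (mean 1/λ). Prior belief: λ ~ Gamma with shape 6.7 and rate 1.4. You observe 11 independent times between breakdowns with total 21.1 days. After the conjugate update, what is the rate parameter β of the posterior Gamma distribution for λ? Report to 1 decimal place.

With a Gamma(shape α, rate β) prior on the exponential rate λ, the posterior after n observations with total T = Σxᵢ is Gamma(α+n, β+T).
Posterior: Gamma(6.7+11, 1.4+21.1) = Gamma(17.7, 22.5).
Posterior β = 22.5.

22.5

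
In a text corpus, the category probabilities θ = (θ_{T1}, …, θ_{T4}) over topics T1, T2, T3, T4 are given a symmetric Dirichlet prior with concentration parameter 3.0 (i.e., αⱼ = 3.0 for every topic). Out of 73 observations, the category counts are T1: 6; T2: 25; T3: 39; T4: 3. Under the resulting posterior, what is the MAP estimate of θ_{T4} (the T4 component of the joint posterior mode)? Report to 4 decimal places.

The Dirichlet prior is conjugate to the Multinomial likelihood: each posterior αⱼ = prior αⱼ + observed count nⱼ.
Posterior concentration: (9.0, 28.0, 42.0, 6.0), total = 85.0.
Joint mode component: (α_{T4}−1)/(Σα−K) = 5.0/81.0 = 0.0617.

0.0617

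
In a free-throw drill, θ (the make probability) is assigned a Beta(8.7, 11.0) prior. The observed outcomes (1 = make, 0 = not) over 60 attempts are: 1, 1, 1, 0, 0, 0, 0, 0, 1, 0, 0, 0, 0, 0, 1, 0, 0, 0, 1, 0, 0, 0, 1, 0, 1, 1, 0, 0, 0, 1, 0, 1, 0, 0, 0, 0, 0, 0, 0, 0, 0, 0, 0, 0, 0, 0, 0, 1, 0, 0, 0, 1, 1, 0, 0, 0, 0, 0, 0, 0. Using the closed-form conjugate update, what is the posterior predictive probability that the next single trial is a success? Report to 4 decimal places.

The Beta prior is conjugate to a Binomial/Bernoulli likelihood; the update adds successes to α and failures to β.
Posterior: Beta(α+k, β+n−k) = Beta(8.7+14, 11.0+46) = Beta(22.7, 57.0).
For a single future Bernoulli trial, P(success | data) = α/(α+β) = 0.2848.

0.2848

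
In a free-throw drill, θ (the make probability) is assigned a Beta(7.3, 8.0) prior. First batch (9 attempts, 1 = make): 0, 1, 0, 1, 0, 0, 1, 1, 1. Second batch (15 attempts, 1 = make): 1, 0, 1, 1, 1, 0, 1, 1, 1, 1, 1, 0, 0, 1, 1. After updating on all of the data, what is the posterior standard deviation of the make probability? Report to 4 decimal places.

0.0774

The Beta prior is conjugate to a Binomial/Bernoulli likelihood; the update adds successes to α and failures to β.
After batch 1: Beta(7.3+5, 8.0+4) = Beta(12.3, 12.0).
After batch 2: Beta(12.3+11, 12.0+4) = Beta(23.3, 16.0).
Var = αβ/((α+β)²(α+β+1)) = 23.3·16.0/(39.3²·40.3) = 0.00598943; SD = √0.00598943 = 0.0774.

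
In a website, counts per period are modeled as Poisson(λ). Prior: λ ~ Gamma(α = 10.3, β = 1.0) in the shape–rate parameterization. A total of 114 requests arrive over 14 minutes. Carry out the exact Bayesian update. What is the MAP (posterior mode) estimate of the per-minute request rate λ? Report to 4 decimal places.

8.2200

With a Gamma(shape α, rate β) prior, the Poisson likelihood is conjugate: the posterior is Gamma(α + ΣXᵢ, β + n).
Posterior: Gamma(α+S, β+n) = Gamma(10.3+114, 1.0+14) = Gamma(124.3, 15.0).
Mode of Gamma(α,β) for α≥1 is (α−1)/β = 123.3/15.0 = 8.2200.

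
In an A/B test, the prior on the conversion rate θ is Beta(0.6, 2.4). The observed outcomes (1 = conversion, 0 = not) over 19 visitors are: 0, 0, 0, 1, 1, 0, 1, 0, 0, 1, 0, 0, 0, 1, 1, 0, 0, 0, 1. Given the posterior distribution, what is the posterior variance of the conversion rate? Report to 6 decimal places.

0.009831

The Beta prior is conjugate to a Binomial/Bernoulli likelihood; the update adds successes to α and failures to β.
Posterior: Beta(α+k, β+n−k) = Beta(0.6+7, 2.4+12) = Beta(7.6, 14.4).
Var = αβ/((α+β)²(α+β+1)) = 7.6·14.4/(22.0²·23.0) = 0.009831.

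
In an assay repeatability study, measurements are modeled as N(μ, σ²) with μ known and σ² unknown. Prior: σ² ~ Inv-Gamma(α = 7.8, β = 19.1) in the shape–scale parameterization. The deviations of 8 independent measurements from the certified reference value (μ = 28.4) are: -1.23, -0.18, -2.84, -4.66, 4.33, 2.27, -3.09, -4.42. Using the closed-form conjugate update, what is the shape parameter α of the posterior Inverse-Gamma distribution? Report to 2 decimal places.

With known mean μ and an Inverse-Gamma(α, β) prior on σ², the Normal likelihood is conjugate: posterior is Inv-Gamma(α + n/2, β + Σ(xᵢ−μ)²/2).
Σ(xᵢ−μ)² = (-1.23)² + (-0.18)² + (-2.84)² + (-4.66)² + (4.33)² + (2.27)² + (-3.09)² + (-4.42)² = 84.3128.
Posterior: Inv-Gamma(7.8 + 8/2, 19.1 + 84.3128/2) = Inv-Gamma(11.80, 61.25640).
Posterior α = 11.80.

11.80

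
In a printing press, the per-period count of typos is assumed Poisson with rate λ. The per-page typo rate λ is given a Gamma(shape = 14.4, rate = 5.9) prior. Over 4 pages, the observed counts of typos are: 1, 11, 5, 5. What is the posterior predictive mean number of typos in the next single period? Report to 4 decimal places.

With a Gamma(shape α, rate β) prior, the Poisson likelihood is conjugate: the posterior is Gamma(α + ΣXᵢ, β + n).
Sum of counts S = 22 over n = 4 pages.
Posterior: Gamma(α+S, β+n) = Gamma(14.4+22, 5.9+4) = Gamma(36.4, 9.9).
The predictive distribution for one future period is NegBinom with mean α/β = 3.6768.

3.6768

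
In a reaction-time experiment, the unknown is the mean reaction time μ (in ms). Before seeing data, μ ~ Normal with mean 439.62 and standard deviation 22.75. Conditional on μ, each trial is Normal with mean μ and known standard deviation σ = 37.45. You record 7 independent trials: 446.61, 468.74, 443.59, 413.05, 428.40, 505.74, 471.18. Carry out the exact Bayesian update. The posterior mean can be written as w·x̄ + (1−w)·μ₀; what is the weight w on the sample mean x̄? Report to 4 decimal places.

For Normal data with known variance σ², a Normal(μ₀, σ₀²) prior on μ is conjugate. Posterior precision = 1/σ₀² + n/σ²; posterior mean is the precision-weighted average of μ₀ and x̄.
σ₀² = 22.75² = 517.5625, σ² = 37.45² = 1402.5025. Prior precision 1/σ₀² = 1/517.5625; data precision n/σ² = 7/1402.5025.
w = (n/σ²)/(1/σ₀² + n/σ²) = n·σ₀²/(σ² + n·σ₀²) = 7·517.5625/(1402.5025 + 7·517.5625) = 3622.9375/5025.44 = 0.7209.

0.7209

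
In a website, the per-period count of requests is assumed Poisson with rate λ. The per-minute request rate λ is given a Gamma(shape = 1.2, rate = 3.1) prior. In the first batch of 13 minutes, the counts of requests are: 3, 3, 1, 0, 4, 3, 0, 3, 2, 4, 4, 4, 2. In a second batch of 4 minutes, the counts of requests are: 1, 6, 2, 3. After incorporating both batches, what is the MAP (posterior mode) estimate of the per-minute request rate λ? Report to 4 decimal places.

With a Gamma(shape α, rate β) prior, the Poisson likelihood is conjugate: the posterior is Gamma(α + ΣXᵢ, β + n).
Batch 1: sum of counts S = 33 over n = 13 minutes.
After batch 1: Gamma(α+S, β+n) = Gamma(1.2+33, 3.1+13) = Gamma(34.2, 16.1).
Batch 2: sum of counts S = 12 over n = 4 minutes.
After batch 2: Gamma(α+S, β+n) = Gamma(34.2+12, 16.1+4) = Gamma(46.2, 20.1).
Mode of Gamma(α,β) for α≥1 is (α−1)/β = 45.2/20.1 = 2.2488.

2.2488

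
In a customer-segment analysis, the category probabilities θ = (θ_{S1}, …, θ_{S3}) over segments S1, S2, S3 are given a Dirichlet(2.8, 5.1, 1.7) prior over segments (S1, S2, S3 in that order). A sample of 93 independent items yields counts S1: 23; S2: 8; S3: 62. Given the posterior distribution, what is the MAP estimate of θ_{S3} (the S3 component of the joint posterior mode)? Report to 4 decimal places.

0.6295

The Dirichlet prior is conjugate to the Multinomial likelihood: each posterior αⱼ = prior αⱼ + observed count nⱼ.
Posterior concentration: (25.8, 13.1, 63.7), total = 102.6.
Joint mode component: (α_{S3}−1)/(Σα−K) = 62.7/99.6 = 0.6295.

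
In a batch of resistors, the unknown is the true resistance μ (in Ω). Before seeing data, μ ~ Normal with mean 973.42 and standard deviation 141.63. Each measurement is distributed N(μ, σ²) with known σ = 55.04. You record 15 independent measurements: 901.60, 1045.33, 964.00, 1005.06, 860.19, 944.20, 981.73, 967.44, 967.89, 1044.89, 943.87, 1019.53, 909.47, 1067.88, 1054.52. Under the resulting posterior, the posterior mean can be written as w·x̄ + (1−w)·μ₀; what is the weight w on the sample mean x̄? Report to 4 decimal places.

0.9900

For Normal data with known variance σ², a Normal(μ₀, σ₀²) prior on μ is conjugate. Posterior precision = 1/σ₀² + n/σ²; posterior mean is the precision-weighted average of μ₀ and x̄.
σ₀² = 141.63² = 20059.0569, σ² = 55.04² = 3029.4016. Prior precision 1/σ₀² = 1/20059.0569; data precision n/σ² = 15/3029.4016.
w = (n/σ²)/(1/σ₀² + n/σ²) = n·σ₀²/(σ² + n·σ₀²) = 15·20059.0569/(3029.4016 + 15·20059.0569) = 300885.8535/303915.2551 = 0.9900.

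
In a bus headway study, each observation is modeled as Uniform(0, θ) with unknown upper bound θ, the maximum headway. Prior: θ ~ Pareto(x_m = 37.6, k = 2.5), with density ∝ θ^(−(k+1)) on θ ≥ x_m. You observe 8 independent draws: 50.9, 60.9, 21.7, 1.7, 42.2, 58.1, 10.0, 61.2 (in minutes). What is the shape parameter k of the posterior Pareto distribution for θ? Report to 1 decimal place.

A Pareto(scale x_m, shape k) prior on the upper bound θ of Uniform(0, θ) is conjugate: posterior is Pareto(max(x_m, max xᵢ), k + n).
Sample maximum = 61.2; prior scale x_m = 37.6 → posterior scale = max = 61.2.
Posterior shape = 2.5 + 8 = 10.5.
Posterior shape k = 10.5.

10.5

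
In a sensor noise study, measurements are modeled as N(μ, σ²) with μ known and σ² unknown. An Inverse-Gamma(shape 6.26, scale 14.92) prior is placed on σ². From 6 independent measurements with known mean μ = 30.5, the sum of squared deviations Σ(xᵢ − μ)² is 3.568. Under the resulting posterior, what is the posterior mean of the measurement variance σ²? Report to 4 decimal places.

With known mean μ and an Inverse-Gamma(α, β) prior on σ², the Normal likelihood is conjugate: posterior is Inv-Gamma(α + n/2, β + Σ(xᵢ−μ)²/2).
Posterior: Inv-Gamma(6.26 + 6/2, 14.92 + 3.568/2) = Inv-Gamma(9.26, 16.7040).
E[σ²|data] = β/(α−1) = 16.7040/8.26 = 2.0223.

2.0223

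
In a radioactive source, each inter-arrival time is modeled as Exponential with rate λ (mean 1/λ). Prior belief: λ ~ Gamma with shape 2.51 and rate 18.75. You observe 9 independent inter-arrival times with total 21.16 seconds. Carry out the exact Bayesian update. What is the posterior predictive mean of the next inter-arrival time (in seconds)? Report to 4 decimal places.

With a Gamma(shape α, rate β) prior on the exponential rate λ, the posterior after n observations with total T = Σxᵢ is Gamma(α+n, β+T).
Posterior: Gamma(2.51+9, 18.75+21.16) = Gamma(11.51, 39.91).
The predictive distribution for the next observation is Lomax; its mean is β/(α−1) = 39.91/10.51 = 3.7973.

3.7973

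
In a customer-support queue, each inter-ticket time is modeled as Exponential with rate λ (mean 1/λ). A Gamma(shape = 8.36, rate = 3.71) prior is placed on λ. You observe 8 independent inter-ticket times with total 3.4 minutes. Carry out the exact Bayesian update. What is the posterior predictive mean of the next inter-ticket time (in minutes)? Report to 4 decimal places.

0.4629

With a Gamma(shape α, rate β) prior on the exponential rate λ, the posterior after n observations with total T = Σxᵢ is Gamma(α+n, β+T).
Posterior: Gamma(8.36+8, 3.71+3.4) = Gamma(16.36, 7.11).
The predictive distribution for the next observation is Lomax; its mean is β/(α−1) = 7.11/15.36 = 0.4629.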